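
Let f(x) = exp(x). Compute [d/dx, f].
e^{x}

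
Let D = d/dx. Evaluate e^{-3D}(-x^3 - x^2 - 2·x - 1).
- x^{3} + 8 x^{2} - 23 x + 23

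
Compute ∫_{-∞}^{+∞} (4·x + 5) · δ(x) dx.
5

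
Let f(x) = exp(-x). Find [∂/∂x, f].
- e^{- x}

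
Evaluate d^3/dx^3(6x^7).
1260 x^{4}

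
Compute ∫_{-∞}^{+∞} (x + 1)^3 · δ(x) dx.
1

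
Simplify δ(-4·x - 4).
\frac{\delta(x + 1)}{4}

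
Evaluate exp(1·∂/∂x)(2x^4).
2 x^{4} + 8 x^{3} + 12 x^{2} + 8 x + 2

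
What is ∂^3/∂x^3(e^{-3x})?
- 27 e^{- 3 x}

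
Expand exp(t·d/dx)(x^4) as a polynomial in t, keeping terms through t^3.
x \left(4 t^{3} + 6 t^{2} x + 4 t x^{2} + x^{3}\right)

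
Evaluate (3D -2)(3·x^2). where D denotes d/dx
6 x \left(3 - x\right)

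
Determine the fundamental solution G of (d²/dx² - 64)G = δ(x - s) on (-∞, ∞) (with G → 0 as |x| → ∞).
-\frac{e^{-8|x-s|}}{16}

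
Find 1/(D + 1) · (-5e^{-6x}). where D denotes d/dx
e^{- 6 x}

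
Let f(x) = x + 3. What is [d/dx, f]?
1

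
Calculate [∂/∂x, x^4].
4 x^{3}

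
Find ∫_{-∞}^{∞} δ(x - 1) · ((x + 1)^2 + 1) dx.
5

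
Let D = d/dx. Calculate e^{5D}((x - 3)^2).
x^{2} + 4 x + 4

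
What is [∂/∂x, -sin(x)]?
- \cos{\left(x \right)}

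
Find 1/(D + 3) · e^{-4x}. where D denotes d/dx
- e^{- 4 x}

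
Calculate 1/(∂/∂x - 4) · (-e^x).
\frac{e^{x}}{3}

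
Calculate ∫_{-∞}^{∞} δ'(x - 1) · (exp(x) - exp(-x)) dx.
- 2 \cosh{\left(1 \right)}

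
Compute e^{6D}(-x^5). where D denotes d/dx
- x^{5} - 30 x^{4} - 360 x^{3} - 2160 x^{2} - 6480 x - 7776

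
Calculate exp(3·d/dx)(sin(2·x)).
\sin{\left(2 x + 6 \right)}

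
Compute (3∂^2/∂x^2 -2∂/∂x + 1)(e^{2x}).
9 e^{2 x}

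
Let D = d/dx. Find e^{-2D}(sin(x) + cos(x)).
\sqrt{2} \cos{\left(- x + \frac{\pi}{4} + 2 \right)}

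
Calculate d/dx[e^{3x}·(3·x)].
\left(9 x + 3\right) e^{3 x}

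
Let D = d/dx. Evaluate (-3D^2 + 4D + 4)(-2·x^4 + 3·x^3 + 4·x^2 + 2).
- 8 x^{4} - 20 x^{3} + 124 x^{2} - 22 x - 16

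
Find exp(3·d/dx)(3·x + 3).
3 x + 12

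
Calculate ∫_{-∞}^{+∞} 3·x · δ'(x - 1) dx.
-3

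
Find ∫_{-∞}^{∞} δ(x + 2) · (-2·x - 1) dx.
3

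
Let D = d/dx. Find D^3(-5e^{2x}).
- 40 e^{2 x}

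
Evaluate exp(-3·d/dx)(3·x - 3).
3 x - 12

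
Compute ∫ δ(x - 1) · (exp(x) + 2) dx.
2 + e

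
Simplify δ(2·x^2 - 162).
\frac{\delta(x - 9) + \delta(x + 9)}{36}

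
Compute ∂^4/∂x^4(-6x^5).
- 720 x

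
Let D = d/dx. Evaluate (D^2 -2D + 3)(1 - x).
5 - 3 x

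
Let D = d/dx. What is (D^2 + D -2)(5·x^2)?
- 10 x^{2} + 10 x + 10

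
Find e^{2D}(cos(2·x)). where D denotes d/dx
\cos{\left(2 x + 4 \right)}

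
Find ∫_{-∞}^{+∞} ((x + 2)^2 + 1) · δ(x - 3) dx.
26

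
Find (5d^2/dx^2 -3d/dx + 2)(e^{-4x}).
94 e^{- 4 x}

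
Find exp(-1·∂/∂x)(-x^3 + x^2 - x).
- x^{3} + 4 x^{2} - 6 x + 3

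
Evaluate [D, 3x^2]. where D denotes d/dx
6 x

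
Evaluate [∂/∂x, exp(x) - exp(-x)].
2 \cosh{\left(x \right)}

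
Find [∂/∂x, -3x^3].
- 9 x^{2}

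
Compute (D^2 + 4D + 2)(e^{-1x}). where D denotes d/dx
- e^{- x}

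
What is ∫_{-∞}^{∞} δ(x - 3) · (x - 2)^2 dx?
1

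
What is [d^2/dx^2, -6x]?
-12\frac{d}{dx}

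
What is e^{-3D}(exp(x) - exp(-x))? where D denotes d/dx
- e^{3 - x} + e^{x - 3}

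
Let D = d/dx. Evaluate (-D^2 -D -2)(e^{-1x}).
- 2 e^{- x}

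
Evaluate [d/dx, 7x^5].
35 x^{4}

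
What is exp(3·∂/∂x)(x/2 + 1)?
\frac{x}{2} + \frac{5}{2}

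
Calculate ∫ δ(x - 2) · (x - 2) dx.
0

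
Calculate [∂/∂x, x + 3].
1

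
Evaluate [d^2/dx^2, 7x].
14\frac{d}{dx}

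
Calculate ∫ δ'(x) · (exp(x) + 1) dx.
-1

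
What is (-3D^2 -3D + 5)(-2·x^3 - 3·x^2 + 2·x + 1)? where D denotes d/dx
- 10 x^{3} + 3 x^{2} + 64 x + 17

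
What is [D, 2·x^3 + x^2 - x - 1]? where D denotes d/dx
6 x^{2} + 2 x - 1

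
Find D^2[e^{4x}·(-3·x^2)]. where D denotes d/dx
\left(- 48 x^{2} - 48 x - 6\right) e^{4 x}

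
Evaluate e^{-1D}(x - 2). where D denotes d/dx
x - 3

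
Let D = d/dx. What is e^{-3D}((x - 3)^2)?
x^{2} - 12 x + 36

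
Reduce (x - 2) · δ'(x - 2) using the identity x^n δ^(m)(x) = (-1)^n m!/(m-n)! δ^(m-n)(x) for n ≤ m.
-\delta(x - 2)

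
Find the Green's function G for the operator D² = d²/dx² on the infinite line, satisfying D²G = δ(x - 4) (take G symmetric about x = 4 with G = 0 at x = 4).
\frac{|x - 4|}{2}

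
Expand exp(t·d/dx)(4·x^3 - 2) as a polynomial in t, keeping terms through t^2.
12 t^{2} x + 12 t x^{2} + 4 x^{3} - 2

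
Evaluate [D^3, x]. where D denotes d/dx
3D^{2}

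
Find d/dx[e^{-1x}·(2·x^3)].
2 x^{2} \left(3 - x\right) e^{- x}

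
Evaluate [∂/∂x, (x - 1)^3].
3 \left(x - 1\right)^{2}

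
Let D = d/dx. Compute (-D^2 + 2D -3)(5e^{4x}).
- 55 e^{4 x}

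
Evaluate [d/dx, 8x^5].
40 x^{4}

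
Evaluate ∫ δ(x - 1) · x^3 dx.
1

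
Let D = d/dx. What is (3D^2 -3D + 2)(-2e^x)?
- 4 e^{x}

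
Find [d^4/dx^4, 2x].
8\frac{d^{3}}{dx^{3}}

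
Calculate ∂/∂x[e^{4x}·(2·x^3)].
x^{2} \left(8 x + 6\right) e^{4 x}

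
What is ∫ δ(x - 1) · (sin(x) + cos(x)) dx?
\cos{\left(1 \right)} + \sin{\left(1 \right)}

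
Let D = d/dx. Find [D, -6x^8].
- 48 x^{7}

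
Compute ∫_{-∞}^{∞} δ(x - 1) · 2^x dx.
2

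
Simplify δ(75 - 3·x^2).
\frac{\delta(x - 5) + \delta(x + 5)}{30}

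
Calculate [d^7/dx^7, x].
7\frac{d^{6}}{dx^{6}}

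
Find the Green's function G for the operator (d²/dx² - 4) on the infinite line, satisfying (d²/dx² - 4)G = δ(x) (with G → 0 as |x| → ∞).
-\frac{e^{-2|x|}}{4}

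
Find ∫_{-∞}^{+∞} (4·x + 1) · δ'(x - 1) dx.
-4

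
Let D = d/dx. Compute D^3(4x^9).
2016 x^{6}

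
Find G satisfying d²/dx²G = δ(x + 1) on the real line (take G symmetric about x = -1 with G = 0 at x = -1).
\frac{|x + 1|}{2}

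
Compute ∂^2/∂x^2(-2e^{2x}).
- 8 e^{2 x}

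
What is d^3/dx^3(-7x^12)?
- 9240 x^{9}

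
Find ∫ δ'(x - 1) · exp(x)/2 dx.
- \frac{e}{2}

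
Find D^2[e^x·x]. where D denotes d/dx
\left(x + 2\right) e^{x}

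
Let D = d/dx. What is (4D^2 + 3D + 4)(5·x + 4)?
20 x + 31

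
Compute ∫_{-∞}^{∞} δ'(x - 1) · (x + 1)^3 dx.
-12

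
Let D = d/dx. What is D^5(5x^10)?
151200 x^{5}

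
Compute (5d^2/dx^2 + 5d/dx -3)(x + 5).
- 3 x - 10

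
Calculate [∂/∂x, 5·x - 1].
5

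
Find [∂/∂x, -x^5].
- 5 x^{4}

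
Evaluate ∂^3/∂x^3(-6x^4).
- 144 x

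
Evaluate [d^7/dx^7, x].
7\frac{d^{6}}{dx^{6}}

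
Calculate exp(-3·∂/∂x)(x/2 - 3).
\frac{x}{2} - \frac{9}{2}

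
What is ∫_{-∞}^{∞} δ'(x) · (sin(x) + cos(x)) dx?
-1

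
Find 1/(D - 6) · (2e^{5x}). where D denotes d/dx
- 2 e^{5 x}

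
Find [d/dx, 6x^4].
24 x^{3}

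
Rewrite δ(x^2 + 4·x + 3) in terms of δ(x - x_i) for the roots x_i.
\frac{\delta(x + 3) + \delta(x + 1)}{2}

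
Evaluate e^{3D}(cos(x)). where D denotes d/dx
\cos{\left(x + 3 \right)}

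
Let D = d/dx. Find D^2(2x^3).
12 x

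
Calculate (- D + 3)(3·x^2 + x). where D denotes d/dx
9 x^{2} - 3 x - 1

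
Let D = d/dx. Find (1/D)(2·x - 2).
x^{2} - 2 x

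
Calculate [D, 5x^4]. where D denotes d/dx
20 x^{3}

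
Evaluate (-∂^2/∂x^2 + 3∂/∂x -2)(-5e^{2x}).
0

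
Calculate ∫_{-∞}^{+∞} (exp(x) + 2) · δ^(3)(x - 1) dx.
- e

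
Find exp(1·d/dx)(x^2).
x^{2} + 2 x + 1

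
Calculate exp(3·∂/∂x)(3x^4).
3 x^{4} + 36 x^{3} + 162 x^{2} + 324 x + 243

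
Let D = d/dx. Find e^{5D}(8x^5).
8 x^{5} + 200 x^{4} + 2000 x^{3} + 10000 x^{2} + 25000 x + 25000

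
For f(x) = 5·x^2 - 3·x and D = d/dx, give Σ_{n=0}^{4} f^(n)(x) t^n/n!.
5 t^{2} + t \left(10 x - 3\right) + 5 x^{2} - 3 x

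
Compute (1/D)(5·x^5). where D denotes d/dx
\frac{5 x^{6}}{6}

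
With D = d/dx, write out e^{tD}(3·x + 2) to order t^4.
3 t + 3 x + 2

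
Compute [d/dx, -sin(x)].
- \cos{\left(x \right)}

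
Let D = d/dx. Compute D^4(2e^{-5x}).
1250 e^{- 5 x}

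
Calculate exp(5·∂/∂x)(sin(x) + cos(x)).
\sqrt{2} \sin{\left(x + \frac{\pi}{4} + 5 \right)}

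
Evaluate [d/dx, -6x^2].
- 12 x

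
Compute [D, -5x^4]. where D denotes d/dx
- 20 x^{3}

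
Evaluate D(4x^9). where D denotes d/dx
36 x^{8}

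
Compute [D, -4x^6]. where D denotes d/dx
- 24 x^{5}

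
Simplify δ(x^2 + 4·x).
\frac{\delta(x + 4) + \delta(x)}{4}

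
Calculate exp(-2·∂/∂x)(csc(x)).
\csc{\left(x - 2 \right)}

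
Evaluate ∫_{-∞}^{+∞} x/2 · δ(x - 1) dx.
\frac{1}{2}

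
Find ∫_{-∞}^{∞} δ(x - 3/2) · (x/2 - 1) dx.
- \frac{1}{4}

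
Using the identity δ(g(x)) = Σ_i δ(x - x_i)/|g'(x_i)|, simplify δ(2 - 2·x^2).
\frac{\delta(x - 1) + \delta(x + 1)}{4}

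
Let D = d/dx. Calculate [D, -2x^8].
- 16 x^{7}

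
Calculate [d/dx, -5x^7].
- 35 x^{6}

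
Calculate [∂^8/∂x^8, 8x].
64\frac{d^{7}}{dx^{7}}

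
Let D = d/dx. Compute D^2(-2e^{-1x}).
- 2 e^{- x}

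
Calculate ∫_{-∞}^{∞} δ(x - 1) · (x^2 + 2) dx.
3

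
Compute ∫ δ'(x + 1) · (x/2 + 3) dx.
- \frac{1}{2}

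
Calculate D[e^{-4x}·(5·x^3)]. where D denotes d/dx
x^{2} \left(15 - 20 x\right) e^{- 4 x}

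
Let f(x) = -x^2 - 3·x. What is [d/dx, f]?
- 2 x - 3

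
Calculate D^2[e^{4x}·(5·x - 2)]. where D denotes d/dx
\left(80 x + 8\right) e^{4 x}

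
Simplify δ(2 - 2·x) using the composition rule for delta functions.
\frac{\delta(x - 1)}{2}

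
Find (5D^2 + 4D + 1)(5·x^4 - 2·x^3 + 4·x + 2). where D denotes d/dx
5 x^{4} + 78 x^{3} + 276 x^{2} - 56 x + 18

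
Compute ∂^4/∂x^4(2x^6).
720 x^{2}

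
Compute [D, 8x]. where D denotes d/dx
8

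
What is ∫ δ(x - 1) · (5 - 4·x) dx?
1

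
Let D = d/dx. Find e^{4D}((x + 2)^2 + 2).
x^{2} + 12 x + 38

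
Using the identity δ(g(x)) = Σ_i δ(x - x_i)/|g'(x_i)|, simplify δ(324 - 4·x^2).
\frac{\delta(x - 9) + \delta(x + 9)}{72}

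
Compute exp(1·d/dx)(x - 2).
x - 1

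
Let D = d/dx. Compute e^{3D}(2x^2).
2 x^{2} + 12 x + 18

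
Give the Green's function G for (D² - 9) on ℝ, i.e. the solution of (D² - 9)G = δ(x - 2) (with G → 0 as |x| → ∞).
-\frac{e^{-3|x - 2|}}{6}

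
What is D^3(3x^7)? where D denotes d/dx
630 x^{4}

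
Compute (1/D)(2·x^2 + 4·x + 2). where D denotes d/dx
\frac{2 x^{3}}{3} + 2 x^{2} + 2 x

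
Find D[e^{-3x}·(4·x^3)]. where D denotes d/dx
12 x^{2} \left(1 - x\right) e^{- 3 x}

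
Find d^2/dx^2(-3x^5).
- 60 x^{3}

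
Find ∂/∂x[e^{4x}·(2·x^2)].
4 x \left(2 x + 1\right) e^{4 x}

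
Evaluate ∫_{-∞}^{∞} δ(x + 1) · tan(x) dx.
- \tan{\left(1 \right)}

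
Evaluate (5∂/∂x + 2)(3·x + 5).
6 x + 25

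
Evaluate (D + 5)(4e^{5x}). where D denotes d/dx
40 e^{5 x}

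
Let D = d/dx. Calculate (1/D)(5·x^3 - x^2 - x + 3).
\frac{5 x^{4}}{4} - \frac{x^{3}}{3} - \frac{x^{2}}{2} + 3 x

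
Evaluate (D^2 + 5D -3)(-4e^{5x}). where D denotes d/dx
- 188 e^{5 x}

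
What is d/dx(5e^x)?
5 e^{x}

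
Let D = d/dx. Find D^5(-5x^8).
- 33600 x^{3}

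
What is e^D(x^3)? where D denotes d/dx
x^{3} + 3 x^{2} + 3 x + 1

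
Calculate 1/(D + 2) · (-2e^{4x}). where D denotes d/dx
- \frac{e^{4 x}}{3}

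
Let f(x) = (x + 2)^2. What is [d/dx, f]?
2 x + 4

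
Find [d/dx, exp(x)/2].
\frac{e^{x}}{2}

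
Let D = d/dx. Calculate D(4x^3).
12 x^{2}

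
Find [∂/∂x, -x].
-1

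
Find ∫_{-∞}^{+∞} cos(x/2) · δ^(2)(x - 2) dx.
- \frac{\cos{\left(1 \right)}}{4}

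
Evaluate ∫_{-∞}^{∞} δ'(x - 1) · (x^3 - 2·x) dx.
-1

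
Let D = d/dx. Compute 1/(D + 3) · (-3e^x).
- \frac{3 e^{x}}{4}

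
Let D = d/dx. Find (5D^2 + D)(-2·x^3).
6 x \left(- x - 10\right)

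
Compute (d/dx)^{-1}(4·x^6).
\frac{4 x^{7}}{7}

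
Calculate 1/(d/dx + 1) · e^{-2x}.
- e^{- 2 x}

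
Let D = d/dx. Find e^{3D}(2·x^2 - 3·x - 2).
2 x^{2} + 9 x + 7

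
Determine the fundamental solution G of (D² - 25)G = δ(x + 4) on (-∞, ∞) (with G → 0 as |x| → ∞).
-\frac{e^{-5|x + 4|}}{10}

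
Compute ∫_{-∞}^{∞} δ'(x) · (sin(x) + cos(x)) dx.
-1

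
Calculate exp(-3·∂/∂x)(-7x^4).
- 7 x^{4} + 84 x^{3} - 378 x^{2} + 756 x - 567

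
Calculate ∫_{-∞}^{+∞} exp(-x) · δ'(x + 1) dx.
e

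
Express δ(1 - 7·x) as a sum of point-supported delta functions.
\frac{\delta(x - 1/7)}{7}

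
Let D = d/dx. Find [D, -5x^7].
- 35 x^{6}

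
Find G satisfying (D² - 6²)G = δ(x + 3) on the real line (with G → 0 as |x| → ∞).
-\frac{e^{-6|x + 3|}}{12}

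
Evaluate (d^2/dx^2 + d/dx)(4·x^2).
8 x + 8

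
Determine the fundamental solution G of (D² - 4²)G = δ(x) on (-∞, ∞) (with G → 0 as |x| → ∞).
-\frac{e^{-4|x|}}{8}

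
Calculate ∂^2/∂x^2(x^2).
2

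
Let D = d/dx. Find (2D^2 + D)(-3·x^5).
15 x^{3} \left(- x - 8\right)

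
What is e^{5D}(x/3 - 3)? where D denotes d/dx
\frac{x}{3} - \frac{4}{3}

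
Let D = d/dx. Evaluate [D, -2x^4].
- 8 x^{3}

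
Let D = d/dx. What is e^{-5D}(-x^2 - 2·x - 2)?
- x^{2} + 8 x - 17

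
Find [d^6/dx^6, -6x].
-36\frac{d^{5}}{dx^{5}}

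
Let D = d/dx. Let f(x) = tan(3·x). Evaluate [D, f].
\frac{3}{\cos^{2}{\left(3 x \right)}}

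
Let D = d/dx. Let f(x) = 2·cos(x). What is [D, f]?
- 2 \sin{\left(x \right)}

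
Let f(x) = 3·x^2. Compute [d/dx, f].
6 x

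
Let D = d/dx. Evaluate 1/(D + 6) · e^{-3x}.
\frac{e^{- 3 x}}{3}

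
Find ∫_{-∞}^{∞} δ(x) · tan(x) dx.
0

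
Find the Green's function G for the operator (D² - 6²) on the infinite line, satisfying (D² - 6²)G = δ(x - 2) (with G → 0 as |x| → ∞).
-\frac{e^{-6|x - 2|}}{12}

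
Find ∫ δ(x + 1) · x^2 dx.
1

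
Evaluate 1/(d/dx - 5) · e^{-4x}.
- \frac{e^{- 4 x}}{9}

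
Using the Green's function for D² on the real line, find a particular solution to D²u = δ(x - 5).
\frac{|x - 5|}{2}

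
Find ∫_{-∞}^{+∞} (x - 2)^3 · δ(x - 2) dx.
0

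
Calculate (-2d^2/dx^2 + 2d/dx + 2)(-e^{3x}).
10 e^{3 x}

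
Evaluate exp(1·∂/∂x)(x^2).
x^{2} + 2 x + 1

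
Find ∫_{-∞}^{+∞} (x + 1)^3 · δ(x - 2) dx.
27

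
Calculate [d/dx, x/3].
\frac{1}{3}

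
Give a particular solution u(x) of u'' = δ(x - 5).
\frac{|x - 5|}{2}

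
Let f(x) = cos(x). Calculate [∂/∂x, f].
- \sin{\left(x \right)}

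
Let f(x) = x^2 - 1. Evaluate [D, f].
2 x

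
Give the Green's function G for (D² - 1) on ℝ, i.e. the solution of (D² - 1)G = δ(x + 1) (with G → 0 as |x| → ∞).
-\frac{e^{-|x + 1|}}{2}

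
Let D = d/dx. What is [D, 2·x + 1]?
2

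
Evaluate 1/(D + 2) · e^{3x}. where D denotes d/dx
\frac{e^{3 x}}{5}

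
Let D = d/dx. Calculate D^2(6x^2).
12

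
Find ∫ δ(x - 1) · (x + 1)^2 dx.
4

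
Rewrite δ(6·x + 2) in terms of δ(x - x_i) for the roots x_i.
\frac{\delta(x + 1/3)}{6}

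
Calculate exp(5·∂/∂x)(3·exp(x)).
3 e^{x + 5}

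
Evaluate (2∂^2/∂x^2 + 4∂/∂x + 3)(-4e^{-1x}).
- 4 e^{- x}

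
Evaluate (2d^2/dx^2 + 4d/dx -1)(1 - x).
x - 5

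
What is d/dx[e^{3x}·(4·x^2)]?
4 x \left(3 x + 2\right) e^{3 x}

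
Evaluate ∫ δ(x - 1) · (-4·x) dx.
-4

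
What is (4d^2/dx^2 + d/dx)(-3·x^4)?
12 x^{2} \left(- x - 12\right)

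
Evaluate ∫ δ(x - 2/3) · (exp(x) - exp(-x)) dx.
2 \sinh{\left(\frac{2}{3} \right)}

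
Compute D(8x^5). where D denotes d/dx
40 x^{4}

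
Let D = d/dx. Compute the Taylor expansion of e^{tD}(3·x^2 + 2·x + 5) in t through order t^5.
3 t^{2} + 2 t \left(3 x + 1\right) + 3 x^{2} + 2 x + 5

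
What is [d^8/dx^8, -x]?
-8\frac{d^{7}}{dx^{7}}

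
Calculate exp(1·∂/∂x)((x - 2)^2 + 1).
x^{2} - 2 x + 2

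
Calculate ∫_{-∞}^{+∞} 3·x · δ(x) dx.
0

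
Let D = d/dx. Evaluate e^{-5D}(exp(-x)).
e^{5 - x}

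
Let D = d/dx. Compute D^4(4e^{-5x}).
2500 e^{- 5 x}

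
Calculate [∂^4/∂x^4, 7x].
28\frac{d^{3}}{dx^{3}}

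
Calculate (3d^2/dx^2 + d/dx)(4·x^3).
12 x \left(x + 6\right)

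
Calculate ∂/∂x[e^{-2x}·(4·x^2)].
8 x \left(1 - x\right) e^{- 2 x}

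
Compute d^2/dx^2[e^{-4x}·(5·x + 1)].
8 \left(10 x - 3\right) e^{- 4 x}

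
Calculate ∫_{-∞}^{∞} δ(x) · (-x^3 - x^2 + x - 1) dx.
-1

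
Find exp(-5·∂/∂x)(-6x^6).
- 6 x^{6} + 180 x^{5} - 2250 x^{4} + 15000 x^{3} - 56250 x^{2} + 112500 x - 93750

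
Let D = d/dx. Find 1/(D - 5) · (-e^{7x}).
- \frac{e^{7 x}}{2}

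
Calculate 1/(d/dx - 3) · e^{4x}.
e^{4 x}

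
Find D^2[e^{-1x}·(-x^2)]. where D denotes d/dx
\left(- x^{2} + 4 x - 2\right) e^{- x}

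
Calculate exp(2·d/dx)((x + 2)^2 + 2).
x^{2} + 8 x + 18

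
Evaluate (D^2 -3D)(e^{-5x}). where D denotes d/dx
40 e^{- 5 x}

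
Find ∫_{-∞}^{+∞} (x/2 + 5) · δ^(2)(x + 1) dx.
0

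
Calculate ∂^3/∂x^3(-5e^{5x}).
- 625 e^{5 x}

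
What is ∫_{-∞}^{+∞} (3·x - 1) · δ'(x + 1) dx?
-3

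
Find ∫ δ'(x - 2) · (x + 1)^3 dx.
-27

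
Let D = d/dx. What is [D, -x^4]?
- 4 x^{3}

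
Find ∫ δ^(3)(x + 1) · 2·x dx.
0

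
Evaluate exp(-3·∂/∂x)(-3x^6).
- 3 x^{6} + 54 x^{5} - 405 x^{4} + 1620 x^{3} - 3645 x^{2} + 4374 x - 2187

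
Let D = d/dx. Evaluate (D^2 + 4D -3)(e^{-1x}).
- 6 e^{- x}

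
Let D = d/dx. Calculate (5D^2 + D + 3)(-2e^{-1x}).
- 14 e^{- x}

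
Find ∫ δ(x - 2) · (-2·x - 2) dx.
-6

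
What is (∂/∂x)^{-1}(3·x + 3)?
\frac{3 x^{2}}{2} + 3 x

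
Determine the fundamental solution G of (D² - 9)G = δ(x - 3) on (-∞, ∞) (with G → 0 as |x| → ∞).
-\frac{e^{-3|x - 3|}}{6}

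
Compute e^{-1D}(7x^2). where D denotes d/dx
7 x^{2} - 14 x + 7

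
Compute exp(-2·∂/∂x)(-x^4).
- x^{4} + 8 x^{3} - 24 x^{2} + 32 x - 16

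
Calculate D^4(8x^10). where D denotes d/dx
40320 x^{6}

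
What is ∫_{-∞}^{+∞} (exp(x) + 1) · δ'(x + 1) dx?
- \frac{1}{e}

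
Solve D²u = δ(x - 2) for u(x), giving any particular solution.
\frac{|x - 2|}{2}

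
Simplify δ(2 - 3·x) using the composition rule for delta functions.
\frac{\delta(x - 2/3)}{3}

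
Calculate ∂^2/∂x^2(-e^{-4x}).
- 16 e^{- 4 x}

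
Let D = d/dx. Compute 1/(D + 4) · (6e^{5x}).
\frac{2 e^{5 x}}{3}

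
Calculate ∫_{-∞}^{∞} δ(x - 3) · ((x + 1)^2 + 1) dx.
17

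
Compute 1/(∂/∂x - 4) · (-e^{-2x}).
\frac{e^{- 2 x}}{6}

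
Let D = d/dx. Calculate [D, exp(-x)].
- e^{- x}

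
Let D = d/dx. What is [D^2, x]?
2D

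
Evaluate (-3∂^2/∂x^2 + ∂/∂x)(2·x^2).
4 x - 12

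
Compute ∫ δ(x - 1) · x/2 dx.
\frac{1}{2}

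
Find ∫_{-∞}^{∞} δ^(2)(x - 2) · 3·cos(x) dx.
- 3 \cos{\left(2 \right)}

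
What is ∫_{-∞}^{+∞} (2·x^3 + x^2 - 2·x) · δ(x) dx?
0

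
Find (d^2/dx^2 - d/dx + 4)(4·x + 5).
16 x + 16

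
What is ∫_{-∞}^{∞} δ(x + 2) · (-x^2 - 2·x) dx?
0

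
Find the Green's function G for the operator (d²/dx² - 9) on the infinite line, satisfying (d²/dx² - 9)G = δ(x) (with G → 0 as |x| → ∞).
-\frac{e^{-3|x|}}{6}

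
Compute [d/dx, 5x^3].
15 x^{2}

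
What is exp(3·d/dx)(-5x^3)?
- 5 x^{3} - 45 x^{2} - 135 x - 135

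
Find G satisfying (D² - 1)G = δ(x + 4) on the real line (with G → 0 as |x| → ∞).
-\frac{e^{-|x + 4|}}{2}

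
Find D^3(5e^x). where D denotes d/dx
5 e^{x}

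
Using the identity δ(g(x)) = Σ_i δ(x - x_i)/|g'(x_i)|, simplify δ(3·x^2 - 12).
\frac{\delta(x - 2) + \delta(x + 2)}{12}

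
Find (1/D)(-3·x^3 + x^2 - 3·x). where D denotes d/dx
- \frac{3 x^{4}}{4} + \frac{x^{3}}{3} - \frac{3 x^{2}}{2}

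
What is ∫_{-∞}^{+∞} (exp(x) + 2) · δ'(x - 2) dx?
- e^{2}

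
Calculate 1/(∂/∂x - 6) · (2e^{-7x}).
- \frac{2 e^{- 7 x}}{13}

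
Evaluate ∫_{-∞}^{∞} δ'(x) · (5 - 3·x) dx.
3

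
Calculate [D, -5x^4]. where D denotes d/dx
- 20 x^{3}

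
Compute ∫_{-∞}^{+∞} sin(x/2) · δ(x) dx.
0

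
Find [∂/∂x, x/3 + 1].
\frac{1}{3}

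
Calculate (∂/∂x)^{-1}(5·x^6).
\frac{5 x^{7}}{7}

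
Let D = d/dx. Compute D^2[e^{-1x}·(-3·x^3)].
3 x \left(- x^{2} + 6 x - 6\right) e^{- x}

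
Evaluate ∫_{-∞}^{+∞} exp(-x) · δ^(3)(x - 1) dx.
e^{-1}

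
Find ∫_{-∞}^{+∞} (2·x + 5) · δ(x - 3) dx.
11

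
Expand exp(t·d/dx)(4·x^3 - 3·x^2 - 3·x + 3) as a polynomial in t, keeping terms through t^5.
4 t^{3} + t^{2} \left(12 x - 3\right) - 3 t \left(- 4 x^{2} + 2 x + 1\right) + 4 x^{3} - 3 x^{2} - 3 x + 3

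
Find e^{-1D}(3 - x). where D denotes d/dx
4 - x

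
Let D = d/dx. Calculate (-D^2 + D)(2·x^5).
10 x^{3} \left(x - 4\right)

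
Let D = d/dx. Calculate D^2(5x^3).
30 x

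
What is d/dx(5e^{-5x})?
- 25 e^{- 5 x}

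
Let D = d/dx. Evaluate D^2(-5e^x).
- 5 e^{x}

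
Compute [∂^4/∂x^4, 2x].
8\frac{d^{3}}{dx^{3}}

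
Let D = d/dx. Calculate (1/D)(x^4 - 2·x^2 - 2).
\frac{x^{5}}{5} - \frac{2 x^{3}}{3} - 2 x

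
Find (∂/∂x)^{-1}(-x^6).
- \frac{x^{7}}{7}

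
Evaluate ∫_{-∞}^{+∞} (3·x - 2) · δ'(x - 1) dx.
-3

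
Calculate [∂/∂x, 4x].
4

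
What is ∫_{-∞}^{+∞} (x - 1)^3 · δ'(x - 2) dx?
-3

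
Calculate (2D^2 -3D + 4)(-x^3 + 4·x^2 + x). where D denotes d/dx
- 4 x^{3} + 25 x^{2} - 32 x + 13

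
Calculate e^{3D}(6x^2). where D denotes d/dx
6 x^{2} + 36 x + 54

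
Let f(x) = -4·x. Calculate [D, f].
-4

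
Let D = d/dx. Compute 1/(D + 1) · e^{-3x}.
- \frac{e^{- 3 x}}{2}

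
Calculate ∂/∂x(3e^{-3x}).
- 9 e^{- 3 x}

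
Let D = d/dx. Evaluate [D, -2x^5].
- 10 x^{4}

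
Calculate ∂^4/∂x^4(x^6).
360 x^{2}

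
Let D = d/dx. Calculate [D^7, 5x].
35D^{6}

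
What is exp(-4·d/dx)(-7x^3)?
- 7 x^{3} + 84 x^{2} - 336 x + 448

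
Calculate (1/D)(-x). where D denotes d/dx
- \frac{x^{2}}{2}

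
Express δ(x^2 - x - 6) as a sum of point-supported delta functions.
\frac{\delta(x + 2) + \delta(x - 3)}{5}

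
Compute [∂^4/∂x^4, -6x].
-24\frac{d^{3}}{dx^{3}}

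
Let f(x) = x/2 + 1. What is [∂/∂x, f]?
\frac{1}{2}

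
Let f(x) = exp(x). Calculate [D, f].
e^{x}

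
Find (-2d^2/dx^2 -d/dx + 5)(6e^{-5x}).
- 240 e^{- 5 x}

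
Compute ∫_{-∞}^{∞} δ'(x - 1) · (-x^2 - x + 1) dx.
3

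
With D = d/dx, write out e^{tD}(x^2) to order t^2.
t^{2} + 2 t x + x^{2}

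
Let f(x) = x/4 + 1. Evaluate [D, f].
\frac{1}{4}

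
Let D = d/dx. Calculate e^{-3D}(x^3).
x^{3} - 9 x^{2} + 27 x - 27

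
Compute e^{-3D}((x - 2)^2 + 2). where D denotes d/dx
x^{2} - 10 x + 27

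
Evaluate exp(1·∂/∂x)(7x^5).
7 x^{5} + 35 x^{4} + 70 x^{3} + 70 x^{2} + 35 x + 7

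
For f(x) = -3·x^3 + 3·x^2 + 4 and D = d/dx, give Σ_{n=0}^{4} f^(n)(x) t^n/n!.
- 3 t^{3} - t^{2} \left(9 x - 3\right) - 3 t x \left(3 x - 2\right) - 3 x^{3} + 3 x^{2} + 4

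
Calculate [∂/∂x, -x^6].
- 6 x^{5}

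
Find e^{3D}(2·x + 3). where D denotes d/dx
2 x + 9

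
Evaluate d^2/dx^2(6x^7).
252 x^{5}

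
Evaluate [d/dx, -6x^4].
- 24 x^{3}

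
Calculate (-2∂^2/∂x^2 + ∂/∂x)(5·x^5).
25 x^{3} \left(x - 8\right)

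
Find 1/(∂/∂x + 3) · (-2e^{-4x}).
2 e^{- 4 x}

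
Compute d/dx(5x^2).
10 x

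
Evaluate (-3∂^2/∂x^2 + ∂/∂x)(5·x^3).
15 x \left(x - 6\right)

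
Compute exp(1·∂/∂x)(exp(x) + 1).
e^{x + 1} + 1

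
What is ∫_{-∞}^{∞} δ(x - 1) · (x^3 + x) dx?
2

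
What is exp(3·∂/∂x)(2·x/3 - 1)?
\frac{2 x}{3} + 1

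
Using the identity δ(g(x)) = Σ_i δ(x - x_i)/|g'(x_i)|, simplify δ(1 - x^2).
\frac{\delta(x - 1) + \delta(x + 1)}{2}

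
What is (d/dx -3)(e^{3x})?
0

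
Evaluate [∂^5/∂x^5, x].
5\frac{d^{4}}{dx^{4}}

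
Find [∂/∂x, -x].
-1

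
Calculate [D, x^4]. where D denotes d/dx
4 x^{3}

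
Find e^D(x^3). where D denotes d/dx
x^{3} + 3 x^{2} + 3 x + 1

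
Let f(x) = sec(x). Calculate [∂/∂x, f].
\tan{\left(x \right)} \sec{\left(x \right)}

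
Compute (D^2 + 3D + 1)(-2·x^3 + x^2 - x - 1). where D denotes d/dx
- 2 x^{3} - 17 x^{2} - 7 x - 2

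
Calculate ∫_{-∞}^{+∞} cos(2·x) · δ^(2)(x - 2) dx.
- 4 \cos{\left(4 \right)}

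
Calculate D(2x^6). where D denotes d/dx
12 x^{5}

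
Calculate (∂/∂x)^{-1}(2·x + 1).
x^{2} + x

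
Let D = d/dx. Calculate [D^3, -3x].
-9D^{2}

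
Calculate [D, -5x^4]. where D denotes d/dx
- 20 x^{3}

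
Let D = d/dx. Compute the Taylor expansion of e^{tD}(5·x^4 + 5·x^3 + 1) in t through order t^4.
5 t^{4} + t^{3} \left(20 x + 5\right) + 15 t^{2} x \left(2 x + 1\right) + 5 t x^{2} \left(4 x + 3\right) + 5 x^{4} + 5 x^{3} + 1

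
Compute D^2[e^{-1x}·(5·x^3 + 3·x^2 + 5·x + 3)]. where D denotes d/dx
\left(5 x^{3} - 27 x^{2} + 23 x - 1\right) e^{- x}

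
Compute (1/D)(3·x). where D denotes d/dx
\frac{3 x^{2}}{2}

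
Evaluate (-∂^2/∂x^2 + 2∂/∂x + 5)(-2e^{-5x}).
60 e^{- 5 x}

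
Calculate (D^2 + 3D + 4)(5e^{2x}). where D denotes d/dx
70 e^{2 x}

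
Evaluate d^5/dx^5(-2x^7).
- 5040 x^{2}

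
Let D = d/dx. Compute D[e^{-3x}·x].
\left(1 - 3 x\right) e^{- 3 x}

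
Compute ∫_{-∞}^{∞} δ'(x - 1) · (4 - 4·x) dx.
4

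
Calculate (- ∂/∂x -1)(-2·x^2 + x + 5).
2 x^{2} + 3 x - 6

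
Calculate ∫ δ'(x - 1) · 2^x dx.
- \log{\left(4 \right)}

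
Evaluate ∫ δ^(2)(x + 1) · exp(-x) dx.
e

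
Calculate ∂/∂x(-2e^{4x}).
- 8 e^{4 x}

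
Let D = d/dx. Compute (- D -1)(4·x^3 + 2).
- 4 x^{3} - 12 x^{2} - 2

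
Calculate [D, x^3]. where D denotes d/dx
3 x^{2}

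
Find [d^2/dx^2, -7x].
-14\frac{d}{dx}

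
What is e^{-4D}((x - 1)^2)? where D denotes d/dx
x^{2} - 10 x + 25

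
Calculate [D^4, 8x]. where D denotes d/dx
32D^{3}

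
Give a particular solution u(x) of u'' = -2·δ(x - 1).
-|x - 1|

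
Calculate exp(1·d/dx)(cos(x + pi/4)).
\cos{\left(x + \frac{\pi}{4} + 1 \right)}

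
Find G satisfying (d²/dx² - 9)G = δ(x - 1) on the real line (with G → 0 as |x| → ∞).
-\frac{e^{-3|x - 1|}}{6}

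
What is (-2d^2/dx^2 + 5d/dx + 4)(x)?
4 x + 5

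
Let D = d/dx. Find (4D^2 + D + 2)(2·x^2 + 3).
4 x^{2} + 4 x + 22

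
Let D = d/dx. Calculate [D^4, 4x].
16D^{3}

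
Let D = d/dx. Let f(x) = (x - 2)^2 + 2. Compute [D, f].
2 x - 4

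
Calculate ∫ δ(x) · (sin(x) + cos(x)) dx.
1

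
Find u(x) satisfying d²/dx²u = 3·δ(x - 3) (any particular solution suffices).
\frac{3|x - 3|}{2}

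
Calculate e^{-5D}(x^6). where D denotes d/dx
x^{6} - 30 x^{5} + 375 x^{4} - 2500 x^{3} + 9375 x^{2} - 18750 x + 15625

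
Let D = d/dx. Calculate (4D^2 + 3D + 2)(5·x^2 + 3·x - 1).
10 x^{2} + 36 x + 47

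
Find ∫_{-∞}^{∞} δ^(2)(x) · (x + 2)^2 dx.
2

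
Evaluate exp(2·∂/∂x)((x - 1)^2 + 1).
x^{2} + 2 x + 2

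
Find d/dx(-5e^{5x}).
- 25 e^{5 x}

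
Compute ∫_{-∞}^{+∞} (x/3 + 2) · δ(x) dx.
2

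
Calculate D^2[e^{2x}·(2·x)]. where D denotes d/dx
8 \left(x + 1\right) e^{2 x}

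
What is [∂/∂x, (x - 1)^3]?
3 \left(x - 1\right)^{2}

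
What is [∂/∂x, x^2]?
2 x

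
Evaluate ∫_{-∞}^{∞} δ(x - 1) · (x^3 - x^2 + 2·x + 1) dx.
3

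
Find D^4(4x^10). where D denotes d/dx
20160 x^{6}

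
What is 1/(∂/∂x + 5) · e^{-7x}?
- \frac{e^{- 7 x}}{2}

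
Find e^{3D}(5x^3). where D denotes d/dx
5 x^{3} + 45 x^{2} + 135 x + 135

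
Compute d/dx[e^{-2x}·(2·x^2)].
4 x \left(1 - x\right) e^{- 2 x}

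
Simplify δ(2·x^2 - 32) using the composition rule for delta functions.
\frac{\delta(x - 4) + \delta(x + 4)}{16}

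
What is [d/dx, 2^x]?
2^{x} \log{\left(2 \right)}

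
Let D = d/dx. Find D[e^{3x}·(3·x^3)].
9 x^{2} \left(x + 1\right) e^{3 x}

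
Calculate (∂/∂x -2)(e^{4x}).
2 e^{4 x}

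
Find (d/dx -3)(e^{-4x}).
- 7 e^{- 4 x}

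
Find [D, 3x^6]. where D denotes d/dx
18 x^{5}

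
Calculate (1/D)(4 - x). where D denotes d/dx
- \frac{x^{2}}{2} + 4 x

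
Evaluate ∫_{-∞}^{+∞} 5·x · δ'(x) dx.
-5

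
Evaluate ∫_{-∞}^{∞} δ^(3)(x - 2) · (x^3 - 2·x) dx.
-6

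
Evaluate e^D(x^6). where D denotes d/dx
x^{6} + 6 x^{5} + 15 x^{4} + 20 x^{3} + 15 x^{2} + 6 x + 1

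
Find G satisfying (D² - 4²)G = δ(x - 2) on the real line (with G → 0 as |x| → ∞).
-\frac{e^{-4|x - 2|}}{8}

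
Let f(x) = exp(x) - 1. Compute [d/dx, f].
e^{x}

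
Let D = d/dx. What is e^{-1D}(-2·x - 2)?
- 2 x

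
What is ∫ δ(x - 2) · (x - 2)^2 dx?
0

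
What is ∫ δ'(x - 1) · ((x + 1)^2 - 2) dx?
-4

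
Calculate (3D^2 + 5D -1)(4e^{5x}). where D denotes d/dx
396 e^{5 x}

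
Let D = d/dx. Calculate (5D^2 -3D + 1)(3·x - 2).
3 x - 11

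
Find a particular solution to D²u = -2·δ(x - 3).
-|x - 3|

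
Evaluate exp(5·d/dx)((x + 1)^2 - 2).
x^{2} + 12 x + 34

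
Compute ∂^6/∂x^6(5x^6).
3600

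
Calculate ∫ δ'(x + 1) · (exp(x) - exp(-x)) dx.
- 2 \cosh{\left(1 \right)}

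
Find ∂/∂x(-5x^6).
- 30 x^{5}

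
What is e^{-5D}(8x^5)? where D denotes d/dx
8 x^{5} - 200 x^{4} + 2000 x^{3} - 10000 x^{2} + 25000 x - 25000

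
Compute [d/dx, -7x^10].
- 70 x^{9}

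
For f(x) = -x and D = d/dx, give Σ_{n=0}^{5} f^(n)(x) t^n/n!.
- t - x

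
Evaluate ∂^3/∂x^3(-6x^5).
- 360 x^{2}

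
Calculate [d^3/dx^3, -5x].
-15\frac{d^{2}}{dx^{2}}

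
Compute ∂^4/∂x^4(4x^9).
12096 x^{5}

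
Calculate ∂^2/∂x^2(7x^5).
140 x^{3}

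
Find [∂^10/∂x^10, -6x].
-60\frac{d^{9}}{dx^{9}}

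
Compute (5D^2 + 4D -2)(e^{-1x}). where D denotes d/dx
- e^{- x}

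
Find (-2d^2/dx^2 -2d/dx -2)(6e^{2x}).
- 84 e^{2 x}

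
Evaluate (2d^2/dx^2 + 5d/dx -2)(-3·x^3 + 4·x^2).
6 x^{3} - 53 x^{2} + 4 x + 16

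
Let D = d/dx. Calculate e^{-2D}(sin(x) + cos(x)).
\sqrt{2} \cos{\left(- x + \frac{\pi}{4} + 2 \right)}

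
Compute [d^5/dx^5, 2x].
10\frac{d^{4}}{dx^{4}}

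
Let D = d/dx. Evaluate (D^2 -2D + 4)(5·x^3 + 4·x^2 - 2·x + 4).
20 x^{3} - 14 x^{2} + 6 x + 28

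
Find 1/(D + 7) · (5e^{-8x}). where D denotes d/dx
- 5 e^{- 8 x}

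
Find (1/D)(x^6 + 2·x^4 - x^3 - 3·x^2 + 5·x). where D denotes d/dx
\frac{x^{7}}{7} + \frac{2 x^{5}}{5} - \frac{x^{4}}{4} - x^{3} + \frac{5 x^{2}}{2}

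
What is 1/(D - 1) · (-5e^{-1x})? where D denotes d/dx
\frac{5 e^{- x}}{2}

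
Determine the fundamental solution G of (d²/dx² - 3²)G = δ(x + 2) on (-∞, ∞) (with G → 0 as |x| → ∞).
-\frac{e^{-3|x + 2|}}{6}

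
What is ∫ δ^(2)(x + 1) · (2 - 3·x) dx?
0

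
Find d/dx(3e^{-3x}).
- 9 e^{- 3 x}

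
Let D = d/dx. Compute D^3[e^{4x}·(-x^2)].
\left(- 64 x^{2} - 96 x - 24\right) e^{4 x}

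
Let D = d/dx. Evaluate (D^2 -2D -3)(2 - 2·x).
6 x - 2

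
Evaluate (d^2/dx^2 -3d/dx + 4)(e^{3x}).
4 e^{3 x}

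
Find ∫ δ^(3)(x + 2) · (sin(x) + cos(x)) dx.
\cos{\left(2 \right)} + \sin{\left(2 \right)}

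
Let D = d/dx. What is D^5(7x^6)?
5040 x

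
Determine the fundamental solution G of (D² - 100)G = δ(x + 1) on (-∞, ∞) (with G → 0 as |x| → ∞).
-\frac{e^{-10|x + 1|}}{20}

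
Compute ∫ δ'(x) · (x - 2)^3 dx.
-12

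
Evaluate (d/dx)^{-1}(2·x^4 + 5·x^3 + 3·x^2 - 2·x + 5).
\frac{2 x^{5}}{5} + \frac{5 x^{4}}{4} + x^{3} - x^{2} + 5 x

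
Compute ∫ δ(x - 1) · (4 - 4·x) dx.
0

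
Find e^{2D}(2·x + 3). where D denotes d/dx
2 x + 7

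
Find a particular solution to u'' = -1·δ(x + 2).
-\frac{|x + 2|}{2}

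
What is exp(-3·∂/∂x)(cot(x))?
\cot{\left(x - 3 \right)}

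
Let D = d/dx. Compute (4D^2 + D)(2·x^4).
8 x^{2} \left(x + 12\right)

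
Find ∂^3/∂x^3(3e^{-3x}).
- 81 e^{- 3 x}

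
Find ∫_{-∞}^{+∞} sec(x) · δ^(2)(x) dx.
1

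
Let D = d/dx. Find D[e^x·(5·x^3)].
5 x^{2} \left(x + 3\right) e^{x}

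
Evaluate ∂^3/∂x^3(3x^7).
630 x^{4}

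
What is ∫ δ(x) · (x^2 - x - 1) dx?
-1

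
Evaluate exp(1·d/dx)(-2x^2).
- 2 x^{2} - 4 x - 2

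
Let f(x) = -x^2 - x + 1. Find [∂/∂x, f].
- 2 x - 1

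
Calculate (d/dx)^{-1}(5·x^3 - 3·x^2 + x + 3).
\frac{5 x^{4}}{4} - x^{3} + \frac{x^{2}}{2} + 3 x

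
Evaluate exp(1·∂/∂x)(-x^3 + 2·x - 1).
x \left(- x^{2} - 3 x - 1\right)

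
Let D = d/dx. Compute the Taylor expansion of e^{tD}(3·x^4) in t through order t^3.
3 x \left(4 t^{3} + 6 t^{2} x + 4 t x^{2} + x^{3}\right)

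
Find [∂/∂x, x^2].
2 x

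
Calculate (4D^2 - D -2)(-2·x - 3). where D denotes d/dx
4 x + 8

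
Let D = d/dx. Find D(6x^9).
54 x^{8}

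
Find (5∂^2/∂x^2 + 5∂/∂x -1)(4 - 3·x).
3 x - 19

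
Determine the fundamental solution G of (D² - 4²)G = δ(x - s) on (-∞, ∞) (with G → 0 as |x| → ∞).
-\frac{e^{-4|x-s|}}{8}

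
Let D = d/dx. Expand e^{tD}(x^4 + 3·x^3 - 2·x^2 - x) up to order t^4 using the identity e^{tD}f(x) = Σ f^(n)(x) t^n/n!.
t^{4} + t^{3} \left(4 x + 3\right) + t^{2} \left(6 x^{2} + 9 x - 2\right) + t \left(4 x^{3} + 9 x^{2} - 4 x - 1\right) + x^{4} + 3 x^{3} - 2 x^{2} - x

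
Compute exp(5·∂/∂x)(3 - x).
- x - 2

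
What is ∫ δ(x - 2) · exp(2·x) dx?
e^{4}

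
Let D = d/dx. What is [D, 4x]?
4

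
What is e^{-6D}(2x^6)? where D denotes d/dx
2 x^{6} - 72 x^{5} + 1080 x^{4} - 8640 x^{3} + 38880 x^{2} - 93312 x + 93312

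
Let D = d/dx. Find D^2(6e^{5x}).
150 e^{5 x}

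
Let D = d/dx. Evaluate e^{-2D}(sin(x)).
\sin{\left(x - 2 \right)}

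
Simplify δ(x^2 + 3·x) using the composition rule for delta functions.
\frac{\delta(x + 3) + \delta(x)}{3}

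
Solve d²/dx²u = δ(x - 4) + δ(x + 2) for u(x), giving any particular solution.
\frac{|x - 4|}{2} + \frac{|x + 2|}{2}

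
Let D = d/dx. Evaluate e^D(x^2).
x^{2} + 2 x + 1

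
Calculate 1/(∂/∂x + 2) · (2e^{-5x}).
- \frac{2 e^{- 5 x}}{3}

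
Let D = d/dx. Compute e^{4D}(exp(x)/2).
\frac{e^{x + 4}}{2}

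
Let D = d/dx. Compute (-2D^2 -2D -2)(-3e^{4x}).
126 e^{4 x}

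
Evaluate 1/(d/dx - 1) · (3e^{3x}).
\frac{3 e^{3 x}}{2}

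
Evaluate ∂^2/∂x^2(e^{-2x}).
4 e^{- 2 x}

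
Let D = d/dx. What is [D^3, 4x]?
12D^{2}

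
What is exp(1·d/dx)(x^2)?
x^{2} + 2 x + 1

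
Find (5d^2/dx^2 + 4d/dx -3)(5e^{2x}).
125 e^{2 x}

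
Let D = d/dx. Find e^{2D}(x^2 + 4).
x^{2} + 4 x + 8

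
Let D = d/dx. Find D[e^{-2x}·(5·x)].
5 \left(1 - 2 x\right) e^{- 2 x}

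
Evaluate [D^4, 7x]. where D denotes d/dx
28D^{3}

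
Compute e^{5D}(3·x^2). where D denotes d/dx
3 x^{2} + 30 x + 75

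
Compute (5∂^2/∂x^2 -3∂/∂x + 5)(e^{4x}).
73 e^{4 x}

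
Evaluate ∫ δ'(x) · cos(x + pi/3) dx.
\frac{\sqrt{3}}{2}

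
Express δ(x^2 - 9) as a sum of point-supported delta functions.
\frac{\delta(x - 3) + \delta(x + 3)}{6}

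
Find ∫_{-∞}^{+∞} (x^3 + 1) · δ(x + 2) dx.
-7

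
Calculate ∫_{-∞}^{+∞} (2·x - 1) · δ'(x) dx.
-2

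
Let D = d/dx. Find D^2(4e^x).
4 e^{x}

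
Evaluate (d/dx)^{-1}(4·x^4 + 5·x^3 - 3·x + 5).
\frac{4 x^{5}}{5} + \frac{5 x^{4}}{4} - \frac{3 x^{2}}{2} + 5 x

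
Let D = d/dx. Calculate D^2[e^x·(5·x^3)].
5 x \left(x^{2} + 6 x + 6\right) e^{x}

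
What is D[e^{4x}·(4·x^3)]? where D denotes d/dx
x^{2} \left(16 x + 12\right) e^{4 x}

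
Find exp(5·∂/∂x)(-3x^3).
- 3 x^{3} - 45 x^{2} - 225 x - 375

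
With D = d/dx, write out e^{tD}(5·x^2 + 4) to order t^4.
5 t^{2} + 10 t x + 5 x^{2} + 4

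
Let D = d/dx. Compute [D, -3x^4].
- 12 x^{3}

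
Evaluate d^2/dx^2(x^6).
30 x^{4}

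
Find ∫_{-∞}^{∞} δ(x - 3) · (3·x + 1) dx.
10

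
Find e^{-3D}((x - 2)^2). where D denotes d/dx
x^{2} - 10 x + 25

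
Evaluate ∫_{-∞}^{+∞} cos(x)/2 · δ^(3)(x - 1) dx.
- \frac{\sin{\left(1 \right)}}{2}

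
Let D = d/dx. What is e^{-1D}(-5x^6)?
- 5 x^{6} + 30 x^{5} - 75 x^{4} + 100 x^{3} - 75 x^{2} + 30 x - 5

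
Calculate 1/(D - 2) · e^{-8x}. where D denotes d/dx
- \frac{e^{- 8 x}}{10}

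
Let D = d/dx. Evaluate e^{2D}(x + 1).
x + 3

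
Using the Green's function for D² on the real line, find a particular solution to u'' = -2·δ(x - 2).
-|x - 2|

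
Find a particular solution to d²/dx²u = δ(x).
\frac{|x|}{2}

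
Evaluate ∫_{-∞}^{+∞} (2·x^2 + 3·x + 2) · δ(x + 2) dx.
4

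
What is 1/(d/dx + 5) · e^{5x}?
\frac{e^{5 x}}{10}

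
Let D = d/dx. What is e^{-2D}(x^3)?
x^{3} - 6 x^{2} + 12 x - 8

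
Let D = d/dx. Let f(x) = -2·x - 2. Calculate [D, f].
-2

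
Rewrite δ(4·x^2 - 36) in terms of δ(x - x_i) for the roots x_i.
\frac{\delta(x - 3) + \delta(x + 3)}{24}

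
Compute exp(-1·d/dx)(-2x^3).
- 2 x^{3} + 6 x^{2} - 6 x + 2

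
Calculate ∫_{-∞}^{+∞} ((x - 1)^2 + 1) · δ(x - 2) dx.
2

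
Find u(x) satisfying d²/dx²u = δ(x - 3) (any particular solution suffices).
\frac{|x - 3|}{2}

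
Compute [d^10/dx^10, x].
10\frac{d^{9}}{dx^{9}}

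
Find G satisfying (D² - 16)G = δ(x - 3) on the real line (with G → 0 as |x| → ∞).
-\frac{e^{-4|x - 3|}}{8}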